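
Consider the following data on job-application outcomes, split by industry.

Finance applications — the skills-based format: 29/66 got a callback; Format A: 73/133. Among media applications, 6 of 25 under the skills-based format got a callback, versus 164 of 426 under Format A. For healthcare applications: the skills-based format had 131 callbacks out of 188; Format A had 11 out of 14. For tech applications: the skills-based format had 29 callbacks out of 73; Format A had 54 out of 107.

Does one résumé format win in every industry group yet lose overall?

Yes

Finance: the skills-based format 29/66 = 43.9%, Format A 73/133 = 54.9% → Format A
Media: the skills-based format 6/25 = 24.0%, Format A 164/426 = 38.5% → Format A
Healthcare: the skills-based format 131/188 = 69.7%, Format A 11/14 = 78.6% → Format A
Tech: the skills-based format 29/73 = 39.7%, Format A 54/107 = 50.5% → Format A
Overall: the skills-based format 195/352 = 55.4%, Format A 302/680 = 44.4% → the skills-based format
Format A wins each industry group but the skills-based format wins overall — the comparison reverses. Format A's applications skew toward media, which has a lower base rate.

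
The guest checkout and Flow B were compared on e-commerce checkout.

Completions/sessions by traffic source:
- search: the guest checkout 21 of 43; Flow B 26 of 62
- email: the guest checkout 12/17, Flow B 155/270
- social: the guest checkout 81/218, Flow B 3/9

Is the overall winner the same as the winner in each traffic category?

Search: the guest checkout 21/43 = 48.8%, Flow B 26/62 = 41.9% → the guest checkout
Email: the guest checkout 12/17 = 70.6%, Flow B 155/270 = 57.4% → the guest checkout
Social: the guest checkout 81/218 = 37.2%, Flow B 3/9 = 33.3% → the guest checkout
Overall: the guest checkout 114/278 = 41.0%, Flow B 184/341 = 54.0% → Flow B
The guest checkout wins each traffic group but Flow B wins overall — the comparison reverses. The guest checkout's sessions skew toward social, which has a lower base rate.

No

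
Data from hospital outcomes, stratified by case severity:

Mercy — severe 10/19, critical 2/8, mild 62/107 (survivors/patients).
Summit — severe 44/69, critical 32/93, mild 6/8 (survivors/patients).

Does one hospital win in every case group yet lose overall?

Yes

Severe: Mercy 10/19 = 52.6%, Summit 44/69 = 63.8% → Summit
Critical: Mercy 2/8 = 25.0%, Summit 32/93 = 34.4% → Summit
Mild: Mercy 62/107 = 57.9%, Summit 6/8 = 75.0% → Summit
Overall: Mercy 74/134 = 55.2%, Summit 82/170 = 48.2% → Mercy
Summit wins each case group but Mercy wins overall — the comparison reverses. Summit's patients skew toward critical, which has a lower base rate.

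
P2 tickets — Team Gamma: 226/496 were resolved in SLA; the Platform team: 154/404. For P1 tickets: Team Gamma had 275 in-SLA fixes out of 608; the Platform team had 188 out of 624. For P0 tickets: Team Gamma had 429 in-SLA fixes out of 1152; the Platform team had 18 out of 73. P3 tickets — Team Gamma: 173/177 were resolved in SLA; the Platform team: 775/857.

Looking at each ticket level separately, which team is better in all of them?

P2: Team Gamma 226/496 = 45.6%, the Platform team 154/404 = 38.1% → Team Gamma
P1: Team Gamma 275/608 = 45.2%, the Platform team 188/624 = 30.1% → Team Gamma
P0: Team Gamma 429/1152 = 37.2%, the Platform team 18/73 = 24.7% → Team Gamma
P3: Team Gamma 173/177 = 97.7%, the Platform team 775/857 = 90.4% → Team Gamma
Team Gamma has the higher rate in all 4 groups.

Team Gamma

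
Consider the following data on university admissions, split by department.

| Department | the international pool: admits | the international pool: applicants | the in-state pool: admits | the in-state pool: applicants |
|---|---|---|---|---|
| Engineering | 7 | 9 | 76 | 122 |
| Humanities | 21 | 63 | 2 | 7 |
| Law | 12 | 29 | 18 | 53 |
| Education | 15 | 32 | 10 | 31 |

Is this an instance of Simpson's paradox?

Engineering: the international pool 7/9 = 77.8%, the in-state pool 76/122 = 62.3% → the international pool
Humanities: the international pool 21/63 = 33.3%, the in-state pool 2/7 = 28.6% → the international pool
Law: the international pool 12/29 = 41.4%, the in-state pool 18/53 = 34.0% → the international pool
Education: the international pool 15/32 = 46.9%, the in-state pool 10/31 = 32.3% → the international pool
Overall: the international pool 55/133 = 41.4%, the in-state pool 106/213 = 49.8% → the in-state pool
The international pool wins each department group but the in-state pool wins overall — the comparison reverses. The international pool's applicants skew toward Humanities, which has a lower base rate.

Yes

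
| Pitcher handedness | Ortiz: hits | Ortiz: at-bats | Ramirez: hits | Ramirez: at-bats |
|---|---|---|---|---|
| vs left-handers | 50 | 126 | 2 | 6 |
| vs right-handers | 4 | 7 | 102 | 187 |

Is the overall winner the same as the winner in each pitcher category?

Vs left-handers: Ortiz 50/126 = 39.7%, Ramirez 2/6 = 33.3% → Ortiz
Vs right-handers: Ortiz 4/7 = 57.1%, Ramirez 102/187 = 54.5% → Ortiz
Overall: Ortiz 54/133 = 40.6%, Ramirez 104/193 = 53.9% → Ramirez
Ortiz wins each pitcher group but Ramirez wins overall — the comparison reverses. Ortiz's at-bats skew toward vs left-handers, which has a lower base rate.

No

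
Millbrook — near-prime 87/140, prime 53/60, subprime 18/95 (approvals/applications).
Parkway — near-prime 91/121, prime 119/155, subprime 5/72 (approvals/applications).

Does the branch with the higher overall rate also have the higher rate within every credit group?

Near-prime: Millbrook 87/140 = 62.1%, Parkway 91/121 = 75.2% → Parkway
Prime: Millbrook 53/60 = 88.3%, Parkway 119/155 = 76.8% → Millbrook
Subprime: Millbrook 18/95 = 18.9%, Parkway 5/72 = 6.9% → Millbrook
Overall: Millbrook 158/295 = 53.6%, Parkway 215/348 = 61.8% → Parkway
Neither sweeps: Millbrook wins 2 of 3 groups, Parkway wins 1. Parkway wins overall but not every group — no Simpson reversal.

No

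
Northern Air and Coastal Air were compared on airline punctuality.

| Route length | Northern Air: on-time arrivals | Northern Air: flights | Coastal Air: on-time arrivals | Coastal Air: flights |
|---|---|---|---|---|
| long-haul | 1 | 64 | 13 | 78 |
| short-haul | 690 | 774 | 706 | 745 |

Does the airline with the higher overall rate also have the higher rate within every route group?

Yes

Long-haul: Northern Air 1/64 = 1.6%, Coastal Air 13/78 = 16.7% → Coastal Air
Short-haul: Northern Air 690/774 = 89.1%, Coastal Air 706/745 = 94.8% → Coastal Air
Overall: Northern Air 691/838 = 82.5%, Coastal Air 719/823 = 87.4% → Coastal Air
Coastal Air wins overall and in every route group — no reversal.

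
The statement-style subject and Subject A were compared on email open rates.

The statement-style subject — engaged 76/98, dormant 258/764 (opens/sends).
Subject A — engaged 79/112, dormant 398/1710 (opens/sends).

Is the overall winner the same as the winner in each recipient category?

Engaged: the statement-style subject 76/98 = 77.6%, Subject A 79/112 = 70.5% → the statement-style subject
Dormant: the statement-style subject 258/764 = 33.8%, Subject A 398/1710 = 23.3% → the statement-style subject
Overall: the statement-style subject 334/862 = 38.7%, Subject A 477/1822 = 26.2% → the statement-style subject
The statement-style subject wins overall and in every recipient group — no reversal.

Yes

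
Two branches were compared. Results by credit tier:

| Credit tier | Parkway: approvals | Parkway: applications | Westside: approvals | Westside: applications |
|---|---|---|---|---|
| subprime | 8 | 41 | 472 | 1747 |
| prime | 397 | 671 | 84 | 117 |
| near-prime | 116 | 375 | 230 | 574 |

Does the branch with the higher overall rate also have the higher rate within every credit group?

Subprime: Parkway 8/41 = 19.5%, Westside 472/1747 = 27.0% → Westside
Prime: Parkway 397/671 = 59.2%, Westside 84/117 = 71.8% → Westside
Near-prime: Parkway 116/375 = 30.9%, Westside 230/574 = 40.1% → Westside
Overall: Parkway 521/1087 = 47.9%, Westside 786/2438 = 32.2% → Parkway
Westside wins each credit group but Parkway wins overall — the comparison reverses. Westside's applications skew toward subprime, which has a lower base rate.

No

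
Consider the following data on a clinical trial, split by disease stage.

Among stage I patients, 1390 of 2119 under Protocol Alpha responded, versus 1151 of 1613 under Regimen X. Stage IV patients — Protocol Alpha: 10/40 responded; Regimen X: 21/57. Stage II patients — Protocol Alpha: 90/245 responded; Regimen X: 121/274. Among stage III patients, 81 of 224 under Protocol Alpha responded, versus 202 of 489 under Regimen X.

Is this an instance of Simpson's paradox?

Stage I: Protocol Alpha 1390/2119 = 65.6%, Regimen X 1151/1613 = 71.4% → Regimen X
Stage IV: Protocol Alpha 10/40 = 25.0%, Regimen X 21/57 = 36.8% → Regimen X
Stage II: Protocol Alpha 90/245 = 36.7%, Regimen X 121/274 = 44.2% → Regimen X
Stage III: Protocol Alpha 81/224 = 36.2%, Regimen X 202/489 = 41.3% → Regimen X
Overall: Protocol Alpha 1571/2628 = 59.8%, Regimen X 1495/2433 = 61.4% → Regimen X
Regimen X wins overall and in every disease group — no reversal.

No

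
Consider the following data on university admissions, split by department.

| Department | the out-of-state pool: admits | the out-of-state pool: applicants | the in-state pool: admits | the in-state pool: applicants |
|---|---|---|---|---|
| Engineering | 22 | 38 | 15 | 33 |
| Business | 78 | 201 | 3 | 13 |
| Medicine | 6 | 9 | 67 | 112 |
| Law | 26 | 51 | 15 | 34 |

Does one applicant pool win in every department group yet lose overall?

Engineering: the out-of-state pool 22/38 = 57.9%, the in-state pool 15/33 = 45.5% → the out-of-state pool
Business: the out-of-state pool 78/201 = 38.8%, the in-state pool 3/13 = 23.1% → the out-of-state pool
Medicine: the out-of-state pool 6/9 = 66.7%, the in-state pool 67/112 = 59.8% → the out-of-state pool
Law: the out-of-state pool 26/51 = 51.0%, the in-state pool 15/34 = 44.1% → the out-of-state pool
Overall: the out-of-state pool 132/299 = 44.1%, the in-state pool 100/192 = 52.1% → the in-state pool
The out-of-state pool wins each department group but the in-state pool wins overall — the comparison reverses. The out-of-state pool's applicants skew toward Business, which has a lower base rate.

Yes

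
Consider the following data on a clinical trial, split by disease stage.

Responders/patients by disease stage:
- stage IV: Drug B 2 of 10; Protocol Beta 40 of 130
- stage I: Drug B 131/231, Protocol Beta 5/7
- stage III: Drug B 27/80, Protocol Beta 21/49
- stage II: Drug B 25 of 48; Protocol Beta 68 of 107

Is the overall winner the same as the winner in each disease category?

Stage IV: Drug B 2/10 = 20.0%, Protocol Beta 40/130 = 30.8% → Protocol Beta
Stage I: Drug B 131/231 = 56.7%, Protocol Beta 5/7 = 71.4% → Protocol Beta
Stage III: Drug B 27/80 = 33.8%, Protocol Beta 21/49 = 42.9% → Protocol Beta
Stage II: Drug B 25/48 = 52.1%, Protocol Beta 68/107 = 63.6% → Protocol Beta
Overall: Drug B 185/369 = 50.1%, Protocol Beta 134/293 = 45.7% → Drug B
Protocol Beta wins each disease group but Drug B wins overall — the comparison reverses. Protocol Beta's patients skew toward stage IV, which has a lower base rate.

No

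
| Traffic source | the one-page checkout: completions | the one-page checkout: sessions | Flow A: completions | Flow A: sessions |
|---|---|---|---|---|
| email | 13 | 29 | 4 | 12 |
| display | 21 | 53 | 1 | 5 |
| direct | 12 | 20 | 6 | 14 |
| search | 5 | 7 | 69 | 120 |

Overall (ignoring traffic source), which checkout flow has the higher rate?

Flow A

Email: the one-page checkout 13/29 = 44.8%, Flow A 4/12 = 33.3% → the one-page checkout
Display: the one-page checkout 21/53 = 39.6%, Flow A 1/5 = 20.0% → the one-page checkout
Direct: the one-page checkout 12/20 = 60.0%, Flow A 6/14 = 42.9% → the one-page checkout
Search: the one-page checkout 5/7 = 71.4%, Flow A 69/120 = 57.5% → the one-page checkout
Overall: the one-page checkout 51/109 = 46.8%, Flow A 80/151 = 53.0% → Flow A
(The one-page checkout wins every traffic group but Flow A wins overall — the one-page checkout's sessions skew toward the low-rate display group.)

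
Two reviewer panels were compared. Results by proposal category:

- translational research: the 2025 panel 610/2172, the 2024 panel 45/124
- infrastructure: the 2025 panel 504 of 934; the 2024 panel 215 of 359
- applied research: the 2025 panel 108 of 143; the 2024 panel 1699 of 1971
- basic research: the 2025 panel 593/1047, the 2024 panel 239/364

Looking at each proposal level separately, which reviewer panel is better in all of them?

the 2024 panel

Translational research: the 2025 panel 610/2172 = 28.1%, the 2024 panel 45/124 = 36.3% → the 2024 panel
Infrastructure: the 2025 panel 504/934 = 54.0%, the 2024 panel 215/359 = 59.9% → the 2024 panel
Applied research: the 2025 panel 108/143 = 75.5%, the 2024 panel 1699/1971 = 86.2% → the 2024 panel
Basic research: the 2025 panel 593/1047 = 56.6%, the 2024 panel 239/364 = 65.7% → the 2024 panel
The 2024 panel has the higher rate in all 4 groups.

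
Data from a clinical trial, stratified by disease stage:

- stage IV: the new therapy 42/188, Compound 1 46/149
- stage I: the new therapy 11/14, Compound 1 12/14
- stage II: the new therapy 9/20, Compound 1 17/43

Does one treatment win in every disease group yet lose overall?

Stage IV: the new therapy 42/188 = 22.3%, Compound 1 46/149 = 30.9% → Compound 1
Stage I: the new therapy 11/14 = 78.6%, Compound 1 12/14 = 85.7% → Compound 1
Stage II: the new therapy 9/20 = 45.0%, Compound 1 17/43 = 39.5% → the new therapy
Overall: the new therapy 62/222 = 27.9%, Compound 1 75/206 = 36.4% → Compound 1
Neither sweeps: the new therapy wins 1 of 3 groups, Compound 1 wins 2. Compound 1 wins overall but not every group — no Simpson reversal.

No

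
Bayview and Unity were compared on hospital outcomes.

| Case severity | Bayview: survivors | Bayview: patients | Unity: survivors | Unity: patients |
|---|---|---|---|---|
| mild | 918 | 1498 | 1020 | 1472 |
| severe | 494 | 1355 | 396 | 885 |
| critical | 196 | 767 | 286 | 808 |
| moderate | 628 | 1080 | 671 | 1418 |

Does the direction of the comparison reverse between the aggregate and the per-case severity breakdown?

Mild: Bayview 918/1498 = 61.3%, Unity 1020/1472 = 69.3% → Unity
Severe: Bayview 494/1355 = 36.5%, Unity 396/885 = 44.7% → Unity
Critical: Bayview 196/767 = 25.6%, Unity 286/808 = 35.4% → Unity
Moderate: Bayview 628/1080 = 58.1%, Unity 671/1418 = 47.3% → Bayview
Overall: Bayview 2236/4700 = 47.6%, Unity 2373/4583 = 51.8% → Unity
Neither sweeps: Bayview wins 1 of 4 groups, Unity wins 3. Unity wins overall but not every group — no Simpson reversal.

No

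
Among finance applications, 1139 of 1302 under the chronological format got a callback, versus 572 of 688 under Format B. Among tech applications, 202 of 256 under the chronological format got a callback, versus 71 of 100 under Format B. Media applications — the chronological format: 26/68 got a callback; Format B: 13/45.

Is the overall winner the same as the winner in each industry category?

Finance: the chronological format 1139/1302 = 87.5%, Format B 572/688 = 83.1% → the chronological format
Tech: the chronological format 202/256 = 78.9%, Format B 71/100 = 71.0% → the chronological format
Media: the chronological format 26/68 = 38.2%, Format B 13/45 = 28.9% → the chronological format
Overall: the chronological format 1367/1626 = 84.1%, Format B 656/833 = 78.8% → the chronological format
The chronological format wins overall and in every industry group — no reversal.

Yes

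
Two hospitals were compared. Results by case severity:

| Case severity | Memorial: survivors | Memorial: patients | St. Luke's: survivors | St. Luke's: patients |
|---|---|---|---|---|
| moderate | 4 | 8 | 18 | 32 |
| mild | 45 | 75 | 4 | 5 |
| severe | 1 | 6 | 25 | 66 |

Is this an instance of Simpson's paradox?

Yes

Moderate: Memorial 4/8 = 50.0%, St. Luke's 18/32 = 56.2% → St. Luke's
Mild: Memorial 45/75 = 60.0%, St. Luke's 4/5 = 80.0% → St. Luke's
Severe: Memorial 1/6 = 16.7%, St. Luke's 25/66 = 37.9% → St. Luke's
Overall: Memorial 50/89 = 56.2%, St. Luke's 47/103 = 45.6% → Memorial
St. Luke's wins each case group but Memorial wins overall — the comparison reverses. St. Luke's's patients skew toward severe, which has a lower base rate.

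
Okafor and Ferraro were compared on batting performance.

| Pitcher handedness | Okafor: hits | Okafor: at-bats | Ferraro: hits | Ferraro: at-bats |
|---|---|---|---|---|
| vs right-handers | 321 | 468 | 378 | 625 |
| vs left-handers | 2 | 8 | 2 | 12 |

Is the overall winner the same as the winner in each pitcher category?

Vs right-handers: Okafor 321/468 = 68.6%, Ferraro 378/625 = 60.5% → Okafor
Vs left-handers: Okafor 2/8 = 25.0%, Ferraro 2/12 = 16.7% → Okafor
Overall: Okafor 323/476 = 67.9%, Ferraro 380/637 = 59.7% → Okafor
Okafor wins overall and in every pitcher group — no reversal.

Yes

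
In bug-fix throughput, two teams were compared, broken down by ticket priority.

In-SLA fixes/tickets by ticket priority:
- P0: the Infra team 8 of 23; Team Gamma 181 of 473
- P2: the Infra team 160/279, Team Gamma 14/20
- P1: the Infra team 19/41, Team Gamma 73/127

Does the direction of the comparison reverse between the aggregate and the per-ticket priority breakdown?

P0: the Infra team 8/23 = 34.8%, Team Gamma 181/473 = 38.3% → Team Gamma
P2: the Infra team 160/279 = 57.3%, Team Gamma 14/20 = 70.0% → Team Gamma
P1: the Infra team 19/41 = 46.3%, Team Gamma 73/127 = 57.5% → Team Gamma
Overall: the Infra team 187/343 = 54.5%, Team Gamma 268/620 = 43.2% → the Infra team
Team Gamma wins each ticket group but the Infra team wins overall — the comparison reverses. Team Gamma's tickets skew toward P0, which has a lower base rate.

Yes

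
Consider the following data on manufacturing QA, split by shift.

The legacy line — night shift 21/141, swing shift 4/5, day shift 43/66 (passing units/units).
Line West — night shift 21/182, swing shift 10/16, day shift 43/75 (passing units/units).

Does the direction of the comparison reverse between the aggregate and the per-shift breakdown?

Night shift: the legacy line 21/141 = 14.9%, Line West 21/182 = 11.5% → the legacy line
Swing shift: the legacy line 4/5 = 80.0%, Line West 10/16 = 62.5% → the legacy line
Day shift: the legacy line 43/66 = 65.2%, Line West 43/75 = 57.3% → the legacy line
Overall: the legacy line 68/212 = 32.1%, Line West 74/273 = 27.1% → the legacy line
The legacy line wins overall and in every shift group — no reversal.

No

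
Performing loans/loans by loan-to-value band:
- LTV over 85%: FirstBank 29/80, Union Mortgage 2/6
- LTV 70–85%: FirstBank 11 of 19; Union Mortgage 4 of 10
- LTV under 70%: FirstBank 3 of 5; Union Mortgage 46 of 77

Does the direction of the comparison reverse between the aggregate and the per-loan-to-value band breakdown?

Yes

LTV over 85%: FirstBank 29/80 = 36.2%, Union Mortgage 2/6 = 33.3% → FirstBank
LTV 70–85%: FirstBank 11/19 = 57.9%, Union Mortgage 4/10 = 40.0% → FirstBank
LTV under 70%: FirstBank 3/5 = 60.0%, Union Mortgage 46/77 = 59.7% → FirstBank
Overall: FirstBank 43/104 = 41.3%, Union Mortgage 52/93 = 55.9% → Union Mortgage
FirstBank wins each loan-to-value group but Union Mortgage wins overall — the comparison reverses. FirstBank's loans skew toward LTV over 85%, which has a lower base rate.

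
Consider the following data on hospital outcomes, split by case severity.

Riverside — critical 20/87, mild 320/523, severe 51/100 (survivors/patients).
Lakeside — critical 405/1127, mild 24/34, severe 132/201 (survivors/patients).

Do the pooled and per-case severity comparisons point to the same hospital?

Critical: Riverside 20/87 = 23.0%, Lakeside 405/1127 = 35.9% → Lakeside
Mild: Riverside 320/523 = 61.2%, Lakeside 24/34 = 70.6% → Lakeside
Severe: Riverside 51/100 = 51.0%, Lakeside 132/201 = 65.7% → Lakeside
Overall: Riverside 391/710 = 55.1%, Lakeside 561/1362 = 41.2% → Riverside
Lakeside wins each case group but Riverside wins overall — the comparison reverses. Lakeside's patients skew toward critical, which has a lower base rate.

No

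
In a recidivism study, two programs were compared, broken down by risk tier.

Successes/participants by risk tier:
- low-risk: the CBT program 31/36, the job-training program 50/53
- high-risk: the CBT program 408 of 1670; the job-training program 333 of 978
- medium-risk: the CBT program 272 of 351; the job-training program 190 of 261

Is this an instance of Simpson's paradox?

No

Low-risk: the CBT program 31/36 = 86.1%, the job-training program 50/53 = 94.3% → the job-training program
High-risk: the CBT program 408/1670 = 24.4%, the job-training program 333/978 = 34.0% → the job-training program
Medium-risk: the CBT program 272/351 = 77.5%, the job-training program 190/261 = 72.8% → the CBT program
Overall: the CBT program 711/2057 = 34.6%, the job-training program 573/1292 = 44.3% → the job-training program
Neither sweeps: the CBT program wins 1 of 3 groups, the job-training program wins 2. The job-training program wins overall but not every group — no Simpson reversal.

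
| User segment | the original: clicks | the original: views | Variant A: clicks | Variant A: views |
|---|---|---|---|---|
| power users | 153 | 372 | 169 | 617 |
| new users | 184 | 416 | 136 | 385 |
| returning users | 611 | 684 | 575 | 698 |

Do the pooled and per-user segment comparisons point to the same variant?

Yes

Power users: the original 153/372 = 41.1%, Variant A 169/617 = 27.4% → the original
New users: the original 184/416 = 44.2%, Variant A 136/385 = 35.3% → the original
Returning users: the original 611/684 = 89.3%, Variant A 575/698 = 82.4% → the original
Overall: the original 948/1472 = 64.4%, Variant A 880/1700 = 51.8% → the original
The original wins overall and in every user group — no reversal.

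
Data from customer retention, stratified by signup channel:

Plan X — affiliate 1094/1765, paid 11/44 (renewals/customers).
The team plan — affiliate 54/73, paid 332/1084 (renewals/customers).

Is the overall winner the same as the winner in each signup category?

Affiliate: Plan X 1094/1765 = 62.0%, the team plan 54/73 = 74.0% → the team plan
Paid: Plan X 11/44 = 25.0%, the team plan 332/1084 = 30.6% → the team plan
Overall: Plan X 1105/1809 = 61.1%, the team plan 386/1157 = 33.4% → Plan X
The team plan wins each signup group but Plan X wins overall — the comparison reverses. The team plan's customers skew toward paid, which has a lower base rate.

No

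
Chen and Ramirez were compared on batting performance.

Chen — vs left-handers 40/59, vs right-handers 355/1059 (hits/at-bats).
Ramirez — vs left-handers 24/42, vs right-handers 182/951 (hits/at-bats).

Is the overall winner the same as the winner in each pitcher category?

Yes

Vs left-handers: Chen 40/59 = 67.8%, Ramirez 24/42 = 57.1% → Chen
Vs right-handers: Chen 355/1059 = 33.5%, Ramirez 182/951 = 19.1% → Chen
Overall: Chen 395/1118 = 35.3%, Ramirez 206/993 = 20.7% → Chen
Chen wins overall and in every pitcher group — no reversal.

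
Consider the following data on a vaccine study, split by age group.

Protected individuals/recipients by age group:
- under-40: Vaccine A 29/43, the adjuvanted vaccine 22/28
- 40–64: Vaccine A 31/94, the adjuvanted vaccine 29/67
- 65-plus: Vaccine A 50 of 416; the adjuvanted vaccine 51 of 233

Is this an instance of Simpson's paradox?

Under-40: Vaccine A 29/43 = 67.4%, the adjuvanted vaccine 22/28 = 78.6% → the adjuvanted vaccine
40–64: Vaccine A 31/94 = 33.0%, the adjuvanted vaccine 29/67 = 43.3% → the adjuvanted vaccine
65-plus: Vaccine A 50/416 = 12.0%, the adjuvanted vaccine 51/233 = 21.9% → the adjuvanted vaccine
Overall: Vaccine A 110/553 = 19.9%, the adjuvanted vaccine 102/328 = 31.1% → the adjuvanted vaccine
The adjuvanted vaccine wins overall and in every age group — no reversal.

No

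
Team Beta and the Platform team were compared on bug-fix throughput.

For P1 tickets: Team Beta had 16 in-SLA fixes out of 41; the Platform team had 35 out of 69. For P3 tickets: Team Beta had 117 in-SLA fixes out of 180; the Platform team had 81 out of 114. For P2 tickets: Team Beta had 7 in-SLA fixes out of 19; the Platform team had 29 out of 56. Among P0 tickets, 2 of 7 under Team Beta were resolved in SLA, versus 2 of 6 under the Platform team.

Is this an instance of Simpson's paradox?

P1: Team Beta 16/41 = 39.0%, the Platform team 35/69 = 50.7% → the Platform team
P3: Team Beta 117/180 = 65.0%, the Platform team 81/114 = 71.1% → the Platform team
P2: Team Beta 7/19 = 36.8%, the Platform team 29/56 = 51.8% → the Platform team
P0: Team Beta 2/7 = 28.6%, the Platform team 2/6 = 33.3% → the Platform team
Overall: Team Beta 142/247 = 57.5%, the Platform team 147/245 = 60.0% → the Platform team
The Platform team wins overall and in every ticket group — no reversal.

No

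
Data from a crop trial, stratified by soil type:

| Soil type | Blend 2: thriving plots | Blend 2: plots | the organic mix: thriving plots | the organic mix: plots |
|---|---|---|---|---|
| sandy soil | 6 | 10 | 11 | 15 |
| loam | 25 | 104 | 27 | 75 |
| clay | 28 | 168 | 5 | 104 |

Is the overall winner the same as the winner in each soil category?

Sandy soil: Blend 2 6/10 = 60.0%, the organic mix 11/15 = 73.3% → the organic mix
Loam: Blend 2 25/104 = 24.0%, the organic mix 27/75 = 36.0% → the organic mix
Clay: Blend 2 28/168 = 16.7%, the organic mix 5/104 = 4.8% → Blend 2
Overall: Blend 2 59/282 = 20.9%, the organic mix 43/194 = 22.2% → the organic mix
Neither sweeps: Blend 2 wins 1 of 3 groups, the organic mix wins 2. The organic mix wins overall but not every group — no Simpson reversal.

No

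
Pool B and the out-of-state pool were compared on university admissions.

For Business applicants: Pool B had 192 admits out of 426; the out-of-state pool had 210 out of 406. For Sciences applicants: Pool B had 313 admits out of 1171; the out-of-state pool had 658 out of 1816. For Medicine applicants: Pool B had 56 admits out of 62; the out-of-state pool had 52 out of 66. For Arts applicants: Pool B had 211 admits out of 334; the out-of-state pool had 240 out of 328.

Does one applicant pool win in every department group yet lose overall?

No

Business: Pool B 192/426 = 45.1%, the out-of-state pool 210/406 = 51.7% → the out-of-state pool
Sciences: Pool B 313/1171 = 26.7%, the out-of-state pool 658/1816 = 36.2% → the out-of-state pool
Medicine: Pool B 56/62 = 90.3%, the out-of-state pool 52/66 = 78.8% → Pool B
Arts: Pool B 211/334 = 63.2%, the out-of-state pool 240/328 = 73.2% → the out-of-state pool
Overall: Pool B 772/1993 = 38.7%, the out-of-state pool 1160/2616 = 44.3% → the out-of-state pool
Neither sweeps: Pool B wins 1 of 4 groups, the out-of-state pool wins 3. The out-of-state pool wins overall but not every group — no Simpson reversal.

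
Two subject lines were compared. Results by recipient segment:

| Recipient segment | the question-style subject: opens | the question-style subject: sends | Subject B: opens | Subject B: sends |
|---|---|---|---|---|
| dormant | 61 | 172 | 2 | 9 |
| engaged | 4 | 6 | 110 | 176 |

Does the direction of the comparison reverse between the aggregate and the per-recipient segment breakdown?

Dormant: the question-style subject 61/172 = 35.5%, Subject B 2/9 = 22.2% → the question-style subject
Engaged: the question-style subject 4/6 = 66.7%, Subject B 110/176 = 62.5% → the question-style subject
Overall: the question-style subject 65/178 = 36.5%, Subject B 112/185 = 60.5% → Subject B
The question-style subject wins each recipient group but Subject B wins overall — the comparison reverses. The question-style subject's sends skew toward dormant, which has a lower base rate.

Yes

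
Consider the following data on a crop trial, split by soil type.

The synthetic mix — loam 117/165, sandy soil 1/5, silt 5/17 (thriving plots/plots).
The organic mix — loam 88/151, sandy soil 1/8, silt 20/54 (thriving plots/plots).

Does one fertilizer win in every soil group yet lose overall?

Loam: the synthetic mix 117/165 = 70.9%, the organic mix 88/151 = 58.3% → the synthetic mix
Sandy soil: the synthetic mix 1/5 = 20.0%, the organic mix 1/8 = 12.5% → the synthetic mix
Silt: the synthetic mix 5/17 = 29.4%, the organic mix 20/54 = 37.0% → the organic mix
Overall: the synthetic mix 123/187 = 65.8%, the organic mix 109/213 = 51.2% → the synthetic mix
Neither sweeps: the synthetic mix wins 2 of 3 groups, the organic mix wins 1. The synthetic mix wins overall but not every group — no Simpson reversal.

No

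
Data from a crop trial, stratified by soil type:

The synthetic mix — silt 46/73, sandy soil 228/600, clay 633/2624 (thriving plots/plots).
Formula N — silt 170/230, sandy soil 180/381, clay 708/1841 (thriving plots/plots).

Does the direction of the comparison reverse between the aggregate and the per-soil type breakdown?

No

Silt: the synthetic mix 46/73 = 63.0%, Formula N 170/230 = 73.9% → Formula N
Sandy soil: the synthetic mix 228/600 = 38.0%, Formula N 180/381 = 47.2% → Formula N
Clay: the synthetic mix 633/2624 = 24.1%, Formula N 708/1841 = 38.5% → Formula N
Overall: the synthetic mix 907/3297 = 27.5%, Formula N 1058/2452 = 43.1% → Formula N
Formula N wins overall and in every soil group — no reversal.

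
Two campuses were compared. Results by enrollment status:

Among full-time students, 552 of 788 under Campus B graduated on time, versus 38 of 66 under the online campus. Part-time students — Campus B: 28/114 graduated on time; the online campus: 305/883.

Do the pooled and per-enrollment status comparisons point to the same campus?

No

Full-time: Campus B 552/788 = 70.1%, the online campus 38/66 = 57.6% → Campus B
Part-time: Campus B 28/114 = 24.6%, the online campus 305/883 = 34.5% → the online campus
Overall: Campus B 580/902 = 64.3%, the online campus 343/949 = 36.1% → Campus B
Neither sweeps: Campus B wins 1 of 2 groups, the online campus wins 1. Campus B wins overall but not every group — no Simpson reversal.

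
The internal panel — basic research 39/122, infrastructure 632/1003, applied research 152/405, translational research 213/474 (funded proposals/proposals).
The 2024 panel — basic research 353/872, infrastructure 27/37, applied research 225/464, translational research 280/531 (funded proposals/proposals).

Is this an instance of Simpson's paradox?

Yes

Basic research: the internal panel 39/122 = 32.0%, the 2024 panel 353/872 = 40.5% → the 2024 panel
Infrastructure: the internal panel 632/1003 = 63.0%, the 2024 panel 27/37 = 73.0% → the 2024 panel
Applied research: the internal panel 152/405 = 37.5%, the 2024 panel 225/464 = 48.5% → the 2024 panel
Translational research: the internal panel 213/474 = 44.9%, the 2024 panel 280/531 = 52.7% → the 2024 panel
Overall: the internal panel 1036/2004 = 51.7%, the 2024 panel 885/1904 = 46.5% → the internal panel
The 2024 panel wins each proposal group but the internal panel wins overall — the comparison reverses. The 2024 panel's proposals skew toward basic research, which has a lower base rate.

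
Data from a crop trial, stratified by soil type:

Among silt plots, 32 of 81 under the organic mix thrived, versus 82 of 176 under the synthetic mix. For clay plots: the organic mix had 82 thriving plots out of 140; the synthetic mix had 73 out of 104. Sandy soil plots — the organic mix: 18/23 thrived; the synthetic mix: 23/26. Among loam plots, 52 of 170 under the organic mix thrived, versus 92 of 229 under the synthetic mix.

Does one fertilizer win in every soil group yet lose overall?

Silt: the organic mix 32/81 = 39.5%, the synthetic mix 82/176 = 46.6% → the synthetic mix
Clay: the organic mix 82/140 = 58.6%, the synthetic mix 73/104 = 70.2% → the synthetic mix
Sandy soil: the organic mix 18/23 = 78.3%, the synthetic mix 23/26 = 88.5% → the synthetic mix
Loam: the organic mix 52/170 = 30.6%, the synthetic mix 92/229 = 40.2% → the synthetic mix
Overall: the organic mix 184/414 = 44.4%, the synthetic mix 270/535 = 50.5% → the synthetic mix
The synthetic mix wins overall and in every soil group — no reversal.

No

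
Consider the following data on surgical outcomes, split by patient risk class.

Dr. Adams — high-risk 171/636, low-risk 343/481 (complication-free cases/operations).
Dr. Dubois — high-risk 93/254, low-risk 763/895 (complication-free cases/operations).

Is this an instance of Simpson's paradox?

High-risk: Dr. Adams 171/636 = 26.9%, Dr. Dubois 93/254 = 36.6% → Dr. Dubois
Low-risk: Dr. Adams 343/481 = 71.3%, Dr. Dubois 763/895 = 85.3% → Dr. Dubois
Overall: Dr. Adams 514/1117 = 46.0%, Dr. Dubois 856/1149 = 74.5% → Dr. Dubois
Dr. Dubois wins overall and in every patient risk group — no reversal.

No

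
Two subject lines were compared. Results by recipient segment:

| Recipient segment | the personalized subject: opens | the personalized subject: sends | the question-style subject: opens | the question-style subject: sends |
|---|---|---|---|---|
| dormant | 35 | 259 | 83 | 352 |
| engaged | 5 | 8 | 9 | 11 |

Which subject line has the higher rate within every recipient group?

Dormant: the personalized subject 35/259 = 13.5%, the question-style subject 83/352 = 23.6% → the question-style subject
Engaged: the personalized subject 5/8 = 62.5%, the question-style subject 9/11 = 81.8% → the question-style subject
The question-style subject has the higher rate in both groups.

the question-style subject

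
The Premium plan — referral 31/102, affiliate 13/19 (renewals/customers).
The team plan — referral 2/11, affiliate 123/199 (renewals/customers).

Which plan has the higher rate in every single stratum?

Referral: the Premium plan 31/102 = 30.4%, the team plan 2/11 = 18.2% → the Premium plan
Affiliate: the Premium plan 13/19 = 68.4%, the team plan 123/199 = 61.8% → the Premium plan
The Premium plan has the higher rate in both groups.

the Premium plan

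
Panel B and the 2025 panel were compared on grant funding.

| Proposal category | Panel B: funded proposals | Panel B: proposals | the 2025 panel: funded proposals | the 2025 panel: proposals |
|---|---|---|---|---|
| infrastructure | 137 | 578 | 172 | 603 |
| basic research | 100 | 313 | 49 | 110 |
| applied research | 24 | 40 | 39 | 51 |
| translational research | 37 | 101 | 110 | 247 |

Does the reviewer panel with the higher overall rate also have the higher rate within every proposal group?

Yes

Infrastructure: Panel B 137/578 = 23.7%, the 2025 panel 172/603 = 28.5% → the 2025 panel
Basic research: Panel B 100/313 = 31.9%, the 2025 panel 49/110 = 44.5% → the 2025 panel
Applied research: Panel B 24/40 = 60.0%, the 2025 panel 39/51 = 76.5% → the 2025 panel
Translational research: Panel B 37/101 = 36.6%, the 2025 panel 110/247 = 44.5% → the 2025 panel
Overall: Panel B 298/1032 = 28.9%, the 2025 panel 370/1011 = 36.6% → the 2025 panel
The 2025 panel wins overall and in every proposal group — no reversal.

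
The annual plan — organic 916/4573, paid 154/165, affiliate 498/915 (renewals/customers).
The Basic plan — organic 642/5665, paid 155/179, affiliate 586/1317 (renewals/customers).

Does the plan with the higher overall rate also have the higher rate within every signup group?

Yes

Organic: the annual plan 916/4573 = 20.0%, the Basic plan 642/5665 = 11.3% → the annual plan
Paid: the annual plan 154/165 = 93.3%, the Basic plan 155/179 = 86.6% → the annual plan
Affiliate: the annual plan 498/915 = 54.4%, the Basic plan 586/1317 = 44.5% → the annual plan
Overall: the annual plan 1568/5653 = 27.7%, the Basic plan 1383/7161 = 19.3% → the annual plan
The annual plan wins overall and in every signup group — no reversal.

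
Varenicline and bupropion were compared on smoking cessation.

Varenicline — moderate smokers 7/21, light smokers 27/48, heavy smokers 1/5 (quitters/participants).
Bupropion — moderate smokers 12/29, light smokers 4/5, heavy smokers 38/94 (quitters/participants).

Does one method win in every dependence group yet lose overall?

Yes

Moderate smokers: varenicline 7/21 = 33.3%, bupropion 12/29 = 41.4% → bupropion
Light smokers: varenicline 27/48 = 56.2%, bupropion 4/5 = 80.0% → bupropion
Heavy smokers: varenicline 1/5 = 20.0%, bupropion 38/94 = 40.4% → bupropion
Overall: varenicline 35/74 = 47.3%, bupropion 54/128 = 42.2% → varenicline
Bupropion wins each dependence group but varenicline wins overall — the comparison reverses. Bupropion's participants skew toward heavy smokers, which has a lower base rate.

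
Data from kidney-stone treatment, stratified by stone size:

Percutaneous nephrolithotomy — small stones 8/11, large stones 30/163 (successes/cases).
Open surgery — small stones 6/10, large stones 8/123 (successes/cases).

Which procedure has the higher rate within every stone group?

percutaneous nephrolithotomy

Small stones: percutaneous nephrolithotomy 8/11 = 72.7%, open surgery 6/10 = 60.0% → percutaneous nephrolithotomy
Large stones: percutaneous nephrolithotomy 30/163 = 18.4%, open surgery 8/123 = 6.5% → percutaneous nephrolithotomy
Percutaneous nephrolithotomy has the higher rate in both groups.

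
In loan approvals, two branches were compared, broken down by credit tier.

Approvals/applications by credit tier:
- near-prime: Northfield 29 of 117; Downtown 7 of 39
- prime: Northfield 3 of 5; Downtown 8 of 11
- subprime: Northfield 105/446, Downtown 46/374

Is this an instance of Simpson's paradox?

No

Near-prime: Northfield 29/117 = 24.8%, Downtown 7/39 = 17.9% → Northfield
Prime: Northfield 3/5 = 60.0%, Downtown 8/11 = 72.7% → Downtown
Subprime: Northfield 105/446 = 23.5%, Downtown 46/374 = 12.3% → Northfield
Overall: Northfield 137/568 = 24.1%, Downtown 61/424 = 14.4% → Northfield
Neither sweeps: Northfield wins 2 of 3 groups, Downtown wins 1. Northfield wins overall but not every group — no Simpson reversal.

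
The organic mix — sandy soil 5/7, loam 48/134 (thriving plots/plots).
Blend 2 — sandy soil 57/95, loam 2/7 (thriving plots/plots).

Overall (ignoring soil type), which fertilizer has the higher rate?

Blend 2

Sandy soil: the organic mix 5/7 = 71.4%, Blend 2 57/95 = 60.0% → the organic mix
Loam: the organic mix 48/134 = 35.8%, Blend 2 2/7 = 28.6% → the organic mix
Overall: the organic mix 53/141 = 37.6%, Blend 2 59/102 = 57.8% → Blend 2
(The organic mix wins every soil group but Blend 2 wins overall — the organic mix's plots skew toward the low-rate loam group.)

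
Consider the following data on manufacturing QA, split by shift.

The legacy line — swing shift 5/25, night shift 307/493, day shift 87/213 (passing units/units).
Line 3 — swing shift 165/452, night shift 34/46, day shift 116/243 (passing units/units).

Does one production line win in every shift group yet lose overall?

Swing shift: the legacy line 5/25 = 20.0%, Line 3 165/452 = 36.5% → Line 3
Night shift: the legacy line 307/493 = 62.3%, Line 3 34/46 = 73.9% → Line 3
Day shift: the legacy line 87/213 = 40.8%, Line 3 116/243 = 47.7% → Line 3
Overall: the legacy line 399/731 = 54.6%, Line 3 315/741 = 42.5% → the legacy line
Line 3 wins each shift group but the legacy line wins overall — the comparison reverses. Line 3's units skew toward swing shift, which has a lower base rate.

Yes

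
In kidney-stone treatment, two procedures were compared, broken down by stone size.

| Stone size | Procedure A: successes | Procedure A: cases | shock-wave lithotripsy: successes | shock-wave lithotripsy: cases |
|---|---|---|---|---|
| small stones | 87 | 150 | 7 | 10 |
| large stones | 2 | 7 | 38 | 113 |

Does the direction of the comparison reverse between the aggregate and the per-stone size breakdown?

Yes

Small stones: Procedure A 87/150 = 58.0%, shock-wave lithotripsy 7/10 = 70.0% → shock-wave lithotripsy
Large stones: Procedure A 2/7 = 28.6%, shock-wave lithotripsy 38/113 = 33.6% → shock-wave lithotripsy
Overall: Procedure A 89/157 = 56.7%, shock-wave lithotripsy 45/123 = 36.6% → Procedure A
Shock-wave lithotripsy wins each stone group but Procedure A wins overall — the comparison reverses. Shock-wave lithotripsy's cases skew toward large stones, which has a lower base rate.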